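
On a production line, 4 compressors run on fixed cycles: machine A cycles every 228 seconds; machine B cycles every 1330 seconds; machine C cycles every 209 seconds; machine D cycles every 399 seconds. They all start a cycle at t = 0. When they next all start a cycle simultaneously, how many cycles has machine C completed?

420 cycles

The first common completion time is the LCM of the periods.
228 = 2^2 × 3 × 19
1330 = 2 × 5 × 7 × 19
209 = 11 × 19
399 = 3 × 7 × 19
LCM(228, 1330, 209, 399) = 2^2 × 3 × 5 × 7 × 11 × 19 = 87780.
Cycles for period 209: 87780 / 209 = 420.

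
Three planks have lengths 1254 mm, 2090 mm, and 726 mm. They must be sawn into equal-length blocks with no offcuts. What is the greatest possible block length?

22 mm

This is the greatest common divisor of 1254, 2090, and 726.
1254 = 2 × 3 × 11 × 19
2090 = 2 × 5 × 11 × 19
726 = 2 × 3 × 11^2
gcd(1254, 2090, 726) = 2 × 11 = 22.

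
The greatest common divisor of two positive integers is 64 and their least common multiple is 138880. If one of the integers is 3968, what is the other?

For two integers, gcd × lcm = product, so the other is (64 × 138880) / 3968 = 8888320 / 3968 = 2240.

2240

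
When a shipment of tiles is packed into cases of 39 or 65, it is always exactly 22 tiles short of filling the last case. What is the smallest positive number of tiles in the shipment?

173

Being 22 short of a full case of size k means N ≡ −22 (mod k), i.e. N + 22 is a multiple of each size.
39 = 3 × 13
65 = 5 × 13
LCM(39, 65) = 3 × 5 × 13 = 195.
Smallest positive N is 195 − 22 = 173.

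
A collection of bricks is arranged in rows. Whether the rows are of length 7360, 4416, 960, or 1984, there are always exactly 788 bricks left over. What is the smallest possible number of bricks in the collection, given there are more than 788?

N − 788 must be a common multiple of 7360, 4416, 960, and 1984.
7360 = 2^6 × 5 × 23
4416 = 2^6 × 3 × 23
960 = 2^6 × 3 × 5
1984 = 2^6 × 31
LCM(7360, 4416, 960, 1984) = 2^6 × 3 × 5 × 23 × 31 = 684480.
Smallest N > 788 is LCM + 788 = 684480 + 788 = 685268.

685268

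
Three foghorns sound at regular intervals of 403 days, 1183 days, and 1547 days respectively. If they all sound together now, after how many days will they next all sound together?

623441 days

The first simultaneous occurrence is after LCM of the individual periods.
403 = 13 × 31
1183 = 7 × 13^2
1547 = 7 × 13 × 17
LCM(403, 1183, 1547) = 7 × 13^2 × 17 × 31 = 623441.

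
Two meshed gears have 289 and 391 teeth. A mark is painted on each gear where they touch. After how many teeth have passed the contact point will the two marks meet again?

They coincide at every common multiple of the periods; the first is the LCM.
289 = 17^2
391 = 17 × 23
LCM(289, 391) = 17^2 × 23 = 6647.

6647 teeth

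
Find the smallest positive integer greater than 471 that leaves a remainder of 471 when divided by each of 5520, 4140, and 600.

83271

N − 471 must be a common multiple of 5520, 4140, and 600.
5520 = 2^4 × 3 × 5 × 23
4140 = 2^2 × 3^2 × 5 × 23
600 = 2^3 × 3 × 5^2
LCM(5520, 4140, 600) = 2^4 × 3^2 × 5^2 × 23 = 82800.
Smallest N > 471 is LCM + 471 = 82800 + 471 = 83271.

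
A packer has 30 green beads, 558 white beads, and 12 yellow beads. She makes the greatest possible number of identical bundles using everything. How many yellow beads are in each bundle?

Number of bundles = gcd(30, 558, 12).
30 = 2 × 3 × 5
558 = 2 × 3^2 × 31
12 = 2^2 × 3
gcd(30, 558, 12) = 2 × 3 = 6.
yellow beads per bundle = 12 / 6 = 2.

2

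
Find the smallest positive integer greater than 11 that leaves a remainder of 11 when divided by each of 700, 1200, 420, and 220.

92411

N − 11 must be a common multiple of 700, 1200, 420, and 220.
700 = 2^2 × 5^2 × 7
1200 = 2^4 × 3 × 5^2
420 = 2^2 × 3 × 5 × 7
220 = 2^2 × 5 × 11
LCM(700, 1200, 420, 220) = 2^4 × 3 × 5^2 × 7 × 11 = 92400.
Smallest N > 11 is LCM + 11 = 92400 + 11 = 92411.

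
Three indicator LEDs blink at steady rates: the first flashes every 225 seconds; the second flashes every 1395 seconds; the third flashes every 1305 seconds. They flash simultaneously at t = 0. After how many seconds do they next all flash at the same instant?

We need the least common multiple of the intervals.
225 = 3^2 × 5^2
1395 = 3^2 × 5 × 31
1305 = 3^2 × 5 × 29
LCM(225, 1395, 1305) = 3^2 × 5^2 × 29 × 31 = 202275.

202275 seconds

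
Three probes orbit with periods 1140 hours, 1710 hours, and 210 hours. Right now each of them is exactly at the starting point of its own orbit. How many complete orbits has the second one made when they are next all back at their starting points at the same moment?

All finish a whole number of cycles simultaneously at t = LCM of the periods.
1140 = 2^2 × 3 × 5 × 19
1710 = 2 × 3^2 × 5 × 19
210 = 2 × 3 × 5 × 7
LCM(1140, 1710, 210) = 2^2 × 3^2 × 5 × 7 × 19 = 23940.
Orbits for period 1710: 23940 / 1710 = 14.

14 orbits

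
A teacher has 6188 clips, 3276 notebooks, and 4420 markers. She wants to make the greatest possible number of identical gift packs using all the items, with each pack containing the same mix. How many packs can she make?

The pack count must divide each quantity, so the greatest is gcd(6188, 3276, 4420).
6188 = 2^2 × 7 × 13 × 17
3276 = 2^2 × 3^2 × 7 × 13
4420 = 2^2 × 5 × 13 × 17
gcd(6188, 3276, 4420) = 2^2 × 13 = 52.

52 packs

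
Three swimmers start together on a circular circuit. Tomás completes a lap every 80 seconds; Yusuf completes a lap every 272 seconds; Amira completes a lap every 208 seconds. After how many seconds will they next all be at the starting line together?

17680 seconds

The first simultaneous occurrence is after LCM of the individual periods.
80 = 2^4 × 5
272 = 2^4 × 17
208 = 2^4 × 13
LCM(80, 272, 208) = 2^4 × 5 × 13 × 17 = 17680.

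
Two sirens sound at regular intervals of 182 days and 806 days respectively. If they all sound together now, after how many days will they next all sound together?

5642 days

They coincide at every common multiple of the periods; the first is the LCM.
182 = 2 × 7 × 13
806 = 2 × 13 × 31
LCM(182, 806) = 2 × 7 × 13 × 31 = 5642.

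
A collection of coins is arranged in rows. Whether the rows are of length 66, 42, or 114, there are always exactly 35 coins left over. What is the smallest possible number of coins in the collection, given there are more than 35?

N − 35 must be a common multiple of 66, 42, and 114.
66 = 2 × 3 × 11
42 = 2 × 3 × 7
114 = 2 × 3 × 19
LCM(66, 42, 114) = 2 × 3 × 7 × 11 × 19 = 8778.
Smallest N > 35 is LCM + 35 = 8778 + 35 = 8813.

8813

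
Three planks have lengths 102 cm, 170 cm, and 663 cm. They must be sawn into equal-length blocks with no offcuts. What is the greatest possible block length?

This is the greatest common divisor of 102, 170, and 663.
102 = 2 × 3 × 17
170 = 2 × 5 × 17
663 = 3 × 13 × 17
gcd(102, 170, 663) = 17.

17 cm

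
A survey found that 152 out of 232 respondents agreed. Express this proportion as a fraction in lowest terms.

19/29

152 = 2^3 × 19
232 = 2^3 × 29
gcd(152, 232) = 2^3 = 8.
Divide numerator and denominator by 8: 152/232 = 19/29.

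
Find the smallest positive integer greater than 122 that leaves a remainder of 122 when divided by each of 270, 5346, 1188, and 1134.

374342

N − 122 must be a common multiple of 270, 5346, 1188, and 1134.
270 = 2 × 3^3 × 5
5346 = 2 × 3^5 × 11
1188 = 2^2 × 3^3 × 11
1134 = 2 × 3^4 × 7
LCM(270, 5346, 1188, 1134) = 2^2 × 3^5 × 5 × 7 × 11 = 374220.
Smallest N > 122 is LCM + 122 = 374220 + 122 = 374342.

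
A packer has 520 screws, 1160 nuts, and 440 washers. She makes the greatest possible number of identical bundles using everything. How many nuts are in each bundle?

29

Number of bundles = gcd(520, 1160, 440).
520 = 2^3 × 5 × 13
1160 = 2^3 × 5 × 29
440 = 2^3 × 5 × 11
gcd(520, 1160, 440) = 2^3 × 5 = 40.
nuts per bundle = 1160 / 40 = 29.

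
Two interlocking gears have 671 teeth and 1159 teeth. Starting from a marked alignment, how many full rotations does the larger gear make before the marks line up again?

The first common completion time is the LCM of the periods.
671 = 11 × 61
1159 = 19 × 61
LCM(671, 1159) = 11 × 19 × 61 = 12749.
Rotations for period 1159: 12749 / 1159 = 11.

11 rotations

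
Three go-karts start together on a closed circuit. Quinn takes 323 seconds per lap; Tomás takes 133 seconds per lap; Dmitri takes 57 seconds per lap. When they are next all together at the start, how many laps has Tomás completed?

51 laps

The first common completion time is the LCM of the periods.
323 = 17 × 19
133 = 7 × 19
57 = 3 × 19
LCM(323, 133, 57) = 3 × 7 × 17 × 19 = 6783.
Laps for period 133: 6783 / 133 = 51.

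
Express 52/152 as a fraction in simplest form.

52 = 2^2 × 13
152 = 2^3 × 19
gcd(52, 152) = 2^2 = 4.
Divide numerator and denominator by 4: 52/152 = 13/38.

13/38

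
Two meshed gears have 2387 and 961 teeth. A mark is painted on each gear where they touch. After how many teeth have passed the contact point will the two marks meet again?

73997 teeth

The first simultaneous occurrence is after LCM of the individual periods.
2387 = 7 × 11 × 31
961 = 31^2
LCM(2387, 961) = 7 × 11 × 31^2 = 73997.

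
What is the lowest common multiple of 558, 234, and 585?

36270

558 = 2 × 3^2 × 31
234 = 2 × 3^2 × 13
585 = 3^2 × 5 × 13
LCM(558, 234, 585) = 2 × 3^2 × 5 × 13 × 31 = 36270.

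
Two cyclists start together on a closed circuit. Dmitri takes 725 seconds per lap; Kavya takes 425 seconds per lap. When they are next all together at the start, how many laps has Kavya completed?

29 laps

The first common completion time is the LCM of the periods.
725 = 5^2 × 29
425 = 5^2 × 17
LCM(725, 425) = 5^2 × 17 × 29 = 12325.
Laps for period 425: 12325 / 425 = 29.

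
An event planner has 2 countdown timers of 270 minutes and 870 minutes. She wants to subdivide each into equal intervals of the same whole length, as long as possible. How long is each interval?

The interval must divide each timer length; the longest such is the gcd.
270 = 2 × 3^3 × 5
870 = 2 × 3 × 5 × 29
gcd(270, 870) = 2 × 3 × 5 = 30.

30 minutes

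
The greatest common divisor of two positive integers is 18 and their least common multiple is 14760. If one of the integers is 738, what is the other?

360

For two integers, gcd × lcm = product, so the other is (18 × 14760) / 738 = 265680 / 738 = 360.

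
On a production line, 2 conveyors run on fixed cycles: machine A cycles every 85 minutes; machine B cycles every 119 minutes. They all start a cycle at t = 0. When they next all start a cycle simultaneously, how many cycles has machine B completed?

They are all back at their starting positions together after one LCM of the periods.
85 = 5 × 17
119 = 7 × 17
LCM(85, 119) = 5 × 7 × 17 = 595.
Cycles for period 119: 595 / 119 = 5.

5 cycles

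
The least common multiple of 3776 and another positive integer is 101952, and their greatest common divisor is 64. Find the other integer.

gcd × lcm = product of the two integers, so the other integer is (64 × 101952) / 3776 = 1728.

1728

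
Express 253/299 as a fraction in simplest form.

253 = 11 × 23
299 = 13 × 23
gcd(253, 299) = 23.
Divide numerator and denominator by 23: 253/299 = 11/13.

11/13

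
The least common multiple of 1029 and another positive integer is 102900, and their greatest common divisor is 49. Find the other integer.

gcd × lcm = product of the two integers, so the other integer is (49 × 102900) / 1029 = 4900.

4900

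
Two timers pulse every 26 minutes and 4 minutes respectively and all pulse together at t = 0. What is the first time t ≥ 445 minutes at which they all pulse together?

468 minutes

Joint pulses occur at multiples of LCM(26, 4).
26 = 2 × 13
4 = 2^2
LCM(26, 4) = 2^2 × 13 = 52.
Smallest multiple of 52 that is ≥ 445: ⌈445/52⌉ × 52 = 9 × 52 = 468.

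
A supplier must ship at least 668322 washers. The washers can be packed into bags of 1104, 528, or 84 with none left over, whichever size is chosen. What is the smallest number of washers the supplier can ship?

The number of washers must be a common multiple of 1104, 528, and 84, so a multiple of their LCM.
1104 = 2^4 × 3 × 23
528 = 2^4 × 3 × 11
84 = 2^2 × 3 × 7
LCM(1104, 528, 84) = 2^4 × 3 × 7 × 11 × 23 = 85008.
Smallest multiple of 85008 that is ≥ 668322: ⌈668322/85008⌉ × 85008 = 8 × 85008 = 680064.

680064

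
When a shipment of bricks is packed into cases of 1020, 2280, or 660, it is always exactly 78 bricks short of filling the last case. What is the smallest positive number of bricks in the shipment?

Being 78 short of a full case of size k means N ≡ −78 (mod k), i.e. N + 78 is a multiple of each size.
1020 = 2^2 × 3 × 5 × 17
2280 = 2^3 × 3 × 5 × 19
660 = 2^2 × 3 × 5 × 11
LCM(1020, 2280, 660) = 2^3 × 3 × 5 × 11 × 17 × 19 = 426360.
Smallest positive N is 426360 − 78 = 426282.

426282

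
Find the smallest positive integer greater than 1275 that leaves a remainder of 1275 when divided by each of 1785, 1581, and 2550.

554625

N − 1275 must be a common multiple of 1785, 1581, and 2550.
1785 = 3 × 5 × 7 × 17
1581 = 3 × 17 × 31
2550 = 2 × 3 × 5^2 × 17
LCM(1785, 1581, 2550) = 2 × 3 × 5^2 × 7 × 17 × 31 = 553350.
Smallest N > 1275 is LCM + 1275 = 553350 + 1275 = 554625.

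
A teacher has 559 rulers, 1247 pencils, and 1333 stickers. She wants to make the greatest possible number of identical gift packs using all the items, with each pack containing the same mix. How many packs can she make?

43 packs

The pack count must divide each quantity, so the greatest is gcd(559, 1247, 1333).
559 = 13 × 43
1247 = 29 × 43
1333 = 31 × 43
gcd(559, 1247, 1333) = 43.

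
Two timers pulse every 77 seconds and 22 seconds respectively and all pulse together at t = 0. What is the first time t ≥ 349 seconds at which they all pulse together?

462 seconds

Joint pulses occur at multiples of LCM(77, 22).
77 = 7 × 11
22 = 2 × 11
LCM(77, 22) = 2 × 7 × 11 = 154.
Smallest multiple of 154 that is ≥ 349: ⌈349/154⌉ × 154 = 3 × 154 = 462.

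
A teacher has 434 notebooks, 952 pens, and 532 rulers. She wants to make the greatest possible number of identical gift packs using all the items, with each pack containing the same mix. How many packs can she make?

14 packs

The pack count must divide each quantity, so the greatest is gcd(434, 952, 532).
434 = 2 × 7 × 31
952 = 2^3 × 7 × 17
532 = 2^2 × 7 × 19
gcd(434, 952, 532) = 2 × 7 = 14.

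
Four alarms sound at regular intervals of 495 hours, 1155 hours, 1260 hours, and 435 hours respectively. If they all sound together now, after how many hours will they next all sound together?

We need the least common multiple of the intervals.
495 = 3^2 × 5 × 11
1155 = 3 × 5 × 7 × 11
1260 = 2^2 × 3^2 × 5 × 7
435 = 3 × 5 × 29
LCM(495, 1155, 1260, 435) = 2^2 × 3^2 × 5 × 7 × 11 × 29 = 401940.

401940 hours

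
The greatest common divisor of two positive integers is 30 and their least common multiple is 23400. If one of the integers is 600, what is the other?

1170

For two integers, gcd × lcm = product, so the other is (30 × 23400) / 600 = 702000 / 600 = 1170.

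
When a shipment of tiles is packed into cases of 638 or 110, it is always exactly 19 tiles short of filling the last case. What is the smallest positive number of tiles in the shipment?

Being 19 short of a full case of size k means N ≡ −19 (mod k), i.e. N + 19 is a multiple of each size.
638 = 2 × 11 × 29
110 = 2 × 5 × 11
LCM(638, 110) = 2 × 5 × 11 × 29 = 3190.
Smallest positive N is 3190 − 19 = 3171.

3171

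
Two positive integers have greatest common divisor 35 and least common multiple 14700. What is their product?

For any two positive integers, gcd × lcm = product = 35 × 14700 = 514500.

514500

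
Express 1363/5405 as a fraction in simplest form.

29/115

1363 = 29 × 47
5405 = 5 × 23 × 47
gcd(1363, 5405) = 47.
Divide numerator and denominator by 47: 1363/5405 = 29/115.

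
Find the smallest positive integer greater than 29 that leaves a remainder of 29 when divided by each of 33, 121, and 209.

N − 29 must be a common multiple of 33, 121, and 209.
33 = 3 × 11
121 = 11^2
209 = 11 × 19
LCM(33, 121, 209) = 3 × 11^2 × 19 = 6897.
Smallest N > 29 is LCM + 29 = 6897 + 29 = 6926.

6926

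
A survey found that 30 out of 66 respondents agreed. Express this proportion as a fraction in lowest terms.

30 = 2 × 3 × 5
66 = 2 × 3 × 11
gcd(30, 66) = 2 × 3 = 6.
Divide numerator and denominator by 6: 30/66 = 5/11.

5/11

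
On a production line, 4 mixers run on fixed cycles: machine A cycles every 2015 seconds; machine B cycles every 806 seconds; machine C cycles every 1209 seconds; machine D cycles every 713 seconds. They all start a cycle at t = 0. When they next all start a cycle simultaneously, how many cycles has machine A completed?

They are all back at their starting positions together after one LCM of the periods.
2015 = 5 × 13 × 31
806 = 2 × 13 × 31
1209 = 3 × 13 × 31
713 = 23 × 31
LCM(2015, 806, 1209, 713) = 2 × 3 × 5 × 13 × 23 × 31 = 278070.
Cycles for period 2015: 278070 / 2015 = 138.

138 cycles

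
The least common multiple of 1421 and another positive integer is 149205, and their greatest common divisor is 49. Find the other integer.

gcd × lcm = product of the two integers, so the other integer is (49 × 149205) / 1421 = 5145.

5145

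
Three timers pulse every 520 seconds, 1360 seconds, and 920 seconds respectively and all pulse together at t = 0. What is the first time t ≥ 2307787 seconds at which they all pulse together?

2439840 seconds

Joint pulses occur at multiples of LCM(520, 1360, 920).
520 = 2^3 × 5 × 13
1360 = 2^4 × 5 × 17
920 = 2^3 × 5 × 23
LCM(520, 1360, 920) = 2^4 × 5 × 13 × 17 × 23 = 406640.
Smallest multiple of 406640 that is ≥ 2307787: ⌈2307787/406640⌉ × 406640 = 6 × 406640 = 2439840.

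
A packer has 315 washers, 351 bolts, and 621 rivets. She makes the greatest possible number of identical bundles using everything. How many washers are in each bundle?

35

Number of bundles = gcd(315, 351, 621).
315 = 3^2 × 5 × 7
351 = 3^3 × 13
621 = 3^3 × 23
gcd(315, 351, 621) = 3^2 = 9.
washers per bundle = 315 / 9 = 35.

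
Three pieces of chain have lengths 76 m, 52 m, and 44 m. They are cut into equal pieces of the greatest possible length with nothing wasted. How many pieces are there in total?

43

Piece length = gcd(76, 52, 44).
76 = 2^2 × 19
52 = 2^2 × 13
44 = 2^2 × 11
gcd(76, 52, 44) = 2^2 = 4.
Total pieces = 76/4 + 52/4 + 44/4 = 19 + 13 + 11 = 43.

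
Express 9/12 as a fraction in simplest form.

3/4

9 = 3^2
12 = 2^2 × 3
gcd(9, 12) = 3.
Divide numerator and denominator by 3: 9/12 = 3/4.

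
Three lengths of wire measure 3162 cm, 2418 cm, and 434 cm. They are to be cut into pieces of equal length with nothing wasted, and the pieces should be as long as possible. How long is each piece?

62 cm

Each piece length must divide every original length, so the longest possible is gcd(3162, 2418, 434).
3162 = 2 × 3 × 17 × 31
2418 = 2 × 3 × 13 × 31
434 = 2 × 7 × 31
gcd(3162, 2418, 434) = 2 × 31 = 62.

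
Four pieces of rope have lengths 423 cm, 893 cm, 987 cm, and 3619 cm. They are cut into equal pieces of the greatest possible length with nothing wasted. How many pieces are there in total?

126

Piece length = gcd(423, 893, 987, 3619).
423 = 3^2 × 47
893 = 19 × 47
987 = 3 × 7 × 47
3619 = 7 × 11 × 47
gcd(423, 893, 987, 3619) = 47.
Total pieces = 423/47 + 893/47 + 987/47 + 3619/47 = 9 + 19 + 21 + 77 = 126.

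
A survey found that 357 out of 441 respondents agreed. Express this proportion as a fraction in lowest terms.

17/21

357 = 3 × 7 × 17
441 = 3^2 × 7^2
gcd(357, 441) = 3 × 7 = 21.
Divide numerator and denominator by 21: 357/441 = 17/21.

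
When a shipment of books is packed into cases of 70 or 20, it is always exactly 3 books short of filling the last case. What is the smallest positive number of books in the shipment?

137

Being 3 short of a full case of size k means N ≡ −3 (mod k), i.e. N + 3 is a multiple of each size.
70 = 2 × 5 × 7
20 = 2^2 × 5
LCM(70, 20) = 2^2 × 5 × 7 = 140.
Smallest positive N is 140 − 3 = 137.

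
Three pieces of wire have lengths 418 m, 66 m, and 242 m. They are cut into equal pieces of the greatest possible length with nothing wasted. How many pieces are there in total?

Piece length = gcd(418, 66, 242).
418 = 2 × 11 × 19
66 = 2 × 3 × 11
242 = 2 × 11^2
gcd(418, 66, 242) = 2 × 11 = 22.
Total pieces = 418/22 + 66/22 + 242/22 = 19 + 3 + 11 = 33.

33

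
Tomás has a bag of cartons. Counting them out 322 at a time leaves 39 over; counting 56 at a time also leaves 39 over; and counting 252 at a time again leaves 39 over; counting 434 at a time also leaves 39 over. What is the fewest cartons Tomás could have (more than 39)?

359391

N − 39 must be a common multiple of 322, 56, 252, and 434.
322 = 2 × 7 × 23
56 = 2^3 × 7
252 = 2^2 × 3^2 × 7
434 = 2 × 7 × 31
LCM(322, 56, 252, 434) = 2^3 × 3^2 × 7 × 23 × 31 = 359352.
Smallest N > 39 is LCM + 39 = 359352 + 39 = 359391.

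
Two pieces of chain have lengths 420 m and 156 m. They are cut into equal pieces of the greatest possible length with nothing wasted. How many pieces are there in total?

48

Piece length = gcd(420, 156).
420 = 2^2 × 3 × 5 × 7
156 = 2^2 × 3 × 13
gcd(420, 156) = 2^2 × 3 = 12.
Total pieces = 420/12 + 156/12 = 35 + 13 = 48.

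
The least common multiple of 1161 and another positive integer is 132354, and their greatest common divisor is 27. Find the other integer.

3078

gcd × lcm = product of the two integers, so the other integer is (27 × 132354) / 1161 = 3078.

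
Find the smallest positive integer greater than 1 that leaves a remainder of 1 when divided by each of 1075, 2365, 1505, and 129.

248326

N − 1 must be a common multiple of 1075, 2365, 1505, and 129.
1075 = 5^2 × 43
2365 = 5 × 11 × 43
1505 = 5 × 7 × 43
129 = 3 × 43
LCM(1075, 2365, 1505, 129) = 3 × 5^2 × 7 × 11 × 43 = 248325.
Smallest N > 1 is LCM + 1 = 248325 + 1 = 248326.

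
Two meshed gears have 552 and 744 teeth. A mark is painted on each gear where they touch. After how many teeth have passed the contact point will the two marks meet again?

We need the least common multiple of the intervals.
552 = 2^3 × 3 × 23
744 = 2^3 × 3 × 31
LCM(552, 744) = 2^3 × 3 × 23 × 31 = 17112.

17112 teeth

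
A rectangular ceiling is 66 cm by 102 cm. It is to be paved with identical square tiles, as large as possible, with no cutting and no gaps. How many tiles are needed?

187

Tile side = gcd(66, 102).
66 = 2 × 3 × 11
102 = 2 × 3 × 17
gcd(66, 102) = 2 × 3 = 6.
Tiles: (66/6) × (102/6) = 11 × 17 = 187.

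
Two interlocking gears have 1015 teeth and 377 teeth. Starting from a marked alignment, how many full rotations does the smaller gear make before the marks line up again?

The first common completion time is the LCM of the periods.
1015 = 5 × 7 × 29
377 = 13 × 29
LCM(1015, 377) = 5 × 7 × 13 × 29 = 13195.
Rotations for period 377: 13195 / 377 = 35.

35 rotations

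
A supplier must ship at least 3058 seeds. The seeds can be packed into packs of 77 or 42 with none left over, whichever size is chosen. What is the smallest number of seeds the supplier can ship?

The number of seeds must be a common multiple of 77 and 42, so a multiple of their LCM.
77 = 7 × 11
42 = 2 × 3 × 7
LCM(77, 42) = 2 × 3 × 7 × 11 = 462.
Smallest multiple of 462 that is ≥ 3058: ⌈3058/462⌉ × 462 = 7 × 462 = 3234.

3234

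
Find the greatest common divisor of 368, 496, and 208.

16

368 = 2^4 × 23
496 = 2^4 × 31
208 = 2^4 × 13
gcd(368, 496, 208) = 2^4 = 16.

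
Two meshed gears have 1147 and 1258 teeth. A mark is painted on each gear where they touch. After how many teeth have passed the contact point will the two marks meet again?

38998 teeth

The first simultaneous occurrence is after LCM of the individual periods.
1147 = 31 × 37
1258 = 2 × 17 × 37
LCM(1147, 1258) = 2 × 17 × 31 × 37 = 38998.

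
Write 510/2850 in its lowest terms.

17/95

510 = 2 × 3 × 5 × 17
2850 = 2 × 3 × 5^2 × 19
gcd(510, 2850) = 2 × 3 × 5 = 30.
Divide numerator and denominator by 30: 510/2850 = 17/95.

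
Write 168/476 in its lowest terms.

168 = 2^3 × 3 × 7
476 = 2^2 × 7 × 17
gcd(168, 476) = 2^2 × 7 = 28.
Divide numerator and denominator by 28: 168/476 = 6/17.

6/17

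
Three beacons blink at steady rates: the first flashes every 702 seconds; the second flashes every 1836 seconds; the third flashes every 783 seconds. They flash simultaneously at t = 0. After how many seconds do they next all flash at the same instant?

We need the least common multiple of the intervals.
702 = 2 × 3^3 × 13
1836 = 2^2 × 3^3 × 17
783 = 3^3 × 29
LCM(702, 1836, 783) = 2^2 × 3^3 × 13 × 17 × 29 = 692172.

692172 seconds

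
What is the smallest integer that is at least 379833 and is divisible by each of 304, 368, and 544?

475456

The integer must be a common multiple of 304, 368, and 544, so a multiple of their LCM.
304 = 2^4 × 19
368 = 2^4 × 23
544 = 2^5 × 17
LCM(304, 368, 544) = 2^5 × 17 × 19 × 23 = 237728.
Smallest multiple of 237728 that is ≥ 379833: ⌈379833/237728⌉ × 237728 = 2 × 237728 = 475456.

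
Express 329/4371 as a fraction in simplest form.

7/93

329 = 7 × 47
4371 = 3 × 31 × 47
gcd(329, 4371) = 47.
Divide numerator and denominator by 47: 329/4371 = 7/93.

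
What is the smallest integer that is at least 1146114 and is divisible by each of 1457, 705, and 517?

1202025

The integer must be a common multiple of 1457, 705, and 517, so a multiple of their LCM.
1457 = 31 × 47
705 = 3 × 5 × 47
517 = 11 × 47
LCM(1457, 705, 517) = 3 × 5 × 11 × 31 × 47 = 240405.
Smallest multiple of 240405 that is ≥ 1146114: ⌈1146114/240405⌉ × 240405 = 5 × 240405 = 1202025.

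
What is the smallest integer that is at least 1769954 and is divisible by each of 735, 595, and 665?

The integer must be a common multiple of 735, 595, and 665, so a multiple of their LCM.
735 = 3 × 5 × 7^2
595 = 5 × 7 × 17
665 = 5 × 7 × 19
LCM(735, 595, 665) = 3 × 5 × 7^2 × 17 × 19 = 237405.
Smallest multiple of 237405 that is ≥ 1769954: ⌈1769954/237405⌉ × 237405 = 8 × 237405 = 1899240.

1899240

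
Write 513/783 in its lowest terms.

19/29

513 = 3^3 × 19
783 = 3^3 × 29
gcd(513, 783) = 3^3 = 27.
Divide numerator and denominator by 27: 513/783 = 19/29.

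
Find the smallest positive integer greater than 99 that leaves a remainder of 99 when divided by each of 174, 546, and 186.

490953

N − 99 must be a common multiple of 174, 546, and 186.
174 = 2 × 3 × 29
546 = 2 × 3 × 7 × 13
186 = 2 × 3 × 31
LCM(174, 546, 186) = 2 × 3 × 7 × 13 × 29 × 31 = 490854.
Smallest N > 99 is LCM + 99 = 490854 + 99 = 490953.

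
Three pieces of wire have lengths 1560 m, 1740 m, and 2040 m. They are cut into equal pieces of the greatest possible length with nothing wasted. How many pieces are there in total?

Piece length = gcd(1560, 1740, 2040).
1560 = 2^3 × 3 × 5 × 13
1740 = 2^2 × 3 × 5 × 29
2040 = 2^3 × 3 × 5 × 17
gcd(1560, 1740, 2040) = 2^2 × 3 × 5 = 60.
Total pieces = 1560/60 + 1740/60 + 2040/60 = 26 + 29 + 34 = 89.

89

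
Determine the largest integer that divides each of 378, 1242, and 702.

54

378 = 2 × 3^3 × 7
1242 = 2 × 3^3 × 23
702 = 2 × 3^3 × 13
gcd(378, 1242, 702) = 2 × 3^3 = 54.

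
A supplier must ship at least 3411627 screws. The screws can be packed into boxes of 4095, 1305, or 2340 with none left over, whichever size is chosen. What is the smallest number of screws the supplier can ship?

The number of screws must be a common multiple of 4095, 1305, and 2340, so a multiple of their LCM.
4095 = 3^2 × 5 × 7 × 13
1305 = 3^2 × 5 × 29
2340 = 2^2 × 3^2 × 5 × 13
LCM(4095, 1305, 2340) = 2^2 × 3^2 × 5 × 7 × 13 × 29 = 475020.
Smallest multiple of 475020 that is ≥ 3411627: ⌈3411627/475020⌉ × 475020 = 8 × 475020 = 3800160.

3800160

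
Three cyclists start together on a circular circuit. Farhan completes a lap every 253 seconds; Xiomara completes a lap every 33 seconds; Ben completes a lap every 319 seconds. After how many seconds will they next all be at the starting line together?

22011 seconds

The first simultaneous occurrence is after LCM of the individual periods.
253 = 11 × 23
33 = 3 × 11
319 = 11 × 29
LCM(253, 33, 319) = 3 × 11 × 23 × 29 = 22011.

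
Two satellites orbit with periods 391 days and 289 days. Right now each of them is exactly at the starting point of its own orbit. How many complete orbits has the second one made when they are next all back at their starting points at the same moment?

They are all back at their starting positions together after one LCM of the periods.
391 = 17 × 23
289 = 17^2
LCM(391, 289) = 17^2 × 23 = 6647.
Orbits for period 289: 6647 / 289 = 23.

23 orbits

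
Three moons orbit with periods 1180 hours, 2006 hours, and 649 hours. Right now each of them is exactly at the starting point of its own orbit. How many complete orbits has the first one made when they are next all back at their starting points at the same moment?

The first common completion time is the LCM of the periods.
1180 = 2^2 × 5 × 59
2006 = 2 × 17 × 59
649 = 11 × 59
LCM(1180, 2006, 649) = 2^2 × 5 × 11 × 17 × 59 = 220660.
Orbits for period 1180: 220660 / 1180 = 187.

187 orbits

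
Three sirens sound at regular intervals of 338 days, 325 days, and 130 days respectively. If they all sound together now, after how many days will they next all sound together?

8450 days

We need the least common multiple of the intervals.
338 = 2 × 13^2
325 = 5^2 × 13
130 = 2 × 5 × 13
LCM(338, 325, 130) = 2 × 5^2 × 13^2 = 8450.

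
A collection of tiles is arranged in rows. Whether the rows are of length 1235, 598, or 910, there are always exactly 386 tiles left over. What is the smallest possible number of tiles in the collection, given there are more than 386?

N − 386 must be a common multiple of 1235, 598, and 910.
1235 = 5 × 13 × 19
598 = 2 × 13 × 23
910 = 2 × 5 × 7 × 13
LCM(1235, 598, 910) = 2 × 5 × 7 × 13 × 19 × 23 = 397670.
Smallest N > 386 is LCM + 386 = 397670 + 386 = 398056.

398056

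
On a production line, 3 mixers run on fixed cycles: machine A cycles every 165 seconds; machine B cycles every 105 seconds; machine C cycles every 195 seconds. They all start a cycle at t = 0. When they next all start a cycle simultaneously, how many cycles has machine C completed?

77 cycles

They are all back at their starting positions together after one LCM of the periods.
165 = 3 × 5 × 11
105 = 3 × 5 × 7
195 = 3 × 5 × 13
LCM(165, 105, 195) = 3 × 5 × 7 × 11 × 13 = 15015.
Cycles for period 195: 15015 / 195 = 77.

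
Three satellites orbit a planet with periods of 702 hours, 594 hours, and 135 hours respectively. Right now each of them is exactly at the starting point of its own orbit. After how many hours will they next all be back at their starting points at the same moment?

38610 hours

They coincide at every common multiple of the periods; the first is the LCM.
702 = 2 × 3^3 × 13
594 = 2 × 3^3 × 11
135 = 3^3 × 5
LCM(702, 594, 135) = 2 × 3^3 × 5 × 11 × 13 = 38610.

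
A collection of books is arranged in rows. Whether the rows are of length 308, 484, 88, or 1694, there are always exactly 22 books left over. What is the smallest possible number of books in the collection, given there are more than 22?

6798

N − 22 must be a common multiple of 308, 484, 88, and 1694.
308 = 2^2 × 7 × 11
484 = 2^2 × 11^2
88 = 2^3 × 11
1694 = 2 × 7 × 11^2
LCM(308, 484, 88, 1694) = 2^3 × 7 × 11^2 = 6776.
Smallest N > 22 is LCM + 22 = 6776 + 22 = 6798.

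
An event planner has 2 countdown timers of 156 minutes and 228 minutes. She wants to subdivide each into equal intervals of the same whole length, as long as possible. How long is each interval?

12 minutes

The interval must divide each timer length; the longest such is the gcd.
156 = 2^2 × 3 × 13
228 = 2^2 × 3 × 19
gcd(156, 228) = 2^2 × 3 = 12.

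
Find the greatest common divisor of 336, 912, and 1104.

336 = 2^4 × 3 × 7
912 = 2^4 × 3 × 19
1104 = 2^4 × 3 × 23
gcd(336, 912, 1104) = 2^4 × 3 = 48.

48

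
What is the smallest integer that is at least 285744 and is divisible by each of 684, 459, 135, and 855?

The integer must be a common multiple of 684, 459, 135, and 855, so a multiple of their LCM.
684 = 2^2 × 3^2 × 19
459 = 3^3 × 17
135 = 3^3 × 5
855 = 3^2 × 5 × 19
LCM(684, 459, 135, 855) = 2^2 × 3^3 × 5 × 17 × 19 = 174420.
Smallest multiple of 174420 that is ≥ 285744: ⌈285744/174420⌉ × 174420 = 2 × 174420 = 348840.

348840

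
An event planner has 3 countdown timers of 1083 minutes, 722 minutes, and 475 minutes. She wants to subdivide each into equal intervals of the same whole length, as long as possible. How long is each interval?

The interval must divide each timer length; the longest such is the gcd.
1083 = 3 × 19^2
722 = 2 × 19^2
475 = 5^2 × 19
gcd(1083, 722, 475) = 19.

19 minutes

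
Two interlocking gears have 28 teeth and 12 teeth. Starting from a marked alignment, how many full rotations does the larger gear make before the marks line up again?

3 rotations

They are all back at their starting positions together after one LCM of the periods.
28 = 2^2 × 7
12 = 2^2 × 3
LCM(28, 12) = 2^2 × 3 × 7 = 84.
Rotations for period 28: 84 / 28 = 3.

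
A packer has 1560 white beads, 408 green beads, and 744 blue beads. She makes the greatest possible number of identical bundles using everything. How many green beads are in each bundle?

17

Number of bundles = gcd(1560, 408, 744).
1560 = 2^3 × 3 × 5 × 13
408 = 2^3 × 3 × 17
744 = 2^3 × 3 × 31
gcd(1560, 408, 744) = 2^3 × 3 = 24.
green beads per bundle = 408 / 24 = 17.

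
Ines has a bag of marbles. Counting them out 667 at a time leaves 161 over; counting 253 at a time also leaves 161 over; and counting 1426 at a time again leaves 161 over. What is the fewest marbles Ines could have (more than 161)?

455055

N − 161 must be a common multiple of 667, 253, and 1426.
667 = 23 × 29
253 = 11 × 23
1426 = 2 × 23 × 31
LCM(667, 253, 1426) = 2 × 11 × 23 × 29 × 31 = 454894.
Smallest N > 161 is LCM + 161 = 454894 + 161 = 455055.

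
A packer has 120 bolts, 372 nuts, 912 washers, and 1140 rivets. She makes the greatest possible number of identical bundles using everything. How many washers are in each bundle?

Number of bundles = gcd(120, 372, 912, 1140).
120 = 2^3 × 3 × 5
372 = 2^2 × 3 × 31
912 = 2^4 × 3 × 19
1140 = 2^2 × 3 × 5 × 19
gcd(120, 372, 912, 1140) = 2^2 × 3 = 12.
washers per bundle = 912 / 12 = 76.

76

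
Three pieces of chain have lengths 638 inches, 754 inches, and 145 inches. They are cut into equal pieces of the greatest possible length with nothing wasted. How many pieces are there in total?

53

Piece length = gcd(638, 754, 145).
638 = 2 × 11 × 29
754 = 2 × 13 × 29
145 = 5 × 29
gcd(638, 754, 145) = 29.
Total pieces = 638/29 + 754/29 + 145/29 = 22 + 26 + 5 = 53.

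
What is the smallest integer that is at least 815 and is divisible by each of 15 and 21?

840

The integer must be a common multiple of 15 and 21, so a multiple of their LCM.
15 = 3 × 5
21 = 3 × 7
LCM(15, 21) = 3 × 5 × 7 = 105.
Smallest multiple of 105 that is ≥ 815: ⌈815/105⌉ × 105 = 8 × 105 = 840.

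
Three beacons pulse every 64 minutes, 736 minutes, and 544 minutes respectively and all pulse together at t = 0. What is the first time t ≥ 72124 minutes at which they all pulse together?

75072 minutes

Joint pulses occur at multiples of LCM(64, 736, 544).
64 = 2^6
736 = 2^5 × 23
544 = 2^5 × 17
LCM(64, 736, 544) = 2^6 × 17 × 23 = 25024.
Smallest multiple of 25024 that is ≥ 72124: ⌈72124/25024⌉ × 25024 = 3 × 25024 = 75072.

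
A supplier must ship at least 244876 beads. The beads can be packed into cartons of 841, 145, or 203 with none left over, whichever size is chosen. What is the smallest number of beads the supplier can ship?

264915

The number of beads must be a common multiple of 841, 145, and 203, so a multiple of their LCM.
841 = 29^2
145 = 5 × 29
203 = 7 × 29
LCM(841, 145, 203) = 5 × 7 × 29^2 = 29435.
Smallest multiple of 29435 that is ≥ 244876: ⌈244876/29435⌉ × 29435 = 9 × 29435 = 264915.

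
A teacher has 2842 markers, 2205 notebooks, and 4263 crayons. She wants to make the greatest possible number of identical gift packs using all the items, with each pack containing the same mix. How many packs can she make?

The pack count must divide each quantity, so the greatest is gcd(2842, 2205, 4263).
2842 = 2 × 7^2 × 29
2205 = 3^2 × 5 × 7^2
4263 = 3 × 7^2 × 29
gcd(2842, 2205, 4263) = 7^2 = 49.

49 packs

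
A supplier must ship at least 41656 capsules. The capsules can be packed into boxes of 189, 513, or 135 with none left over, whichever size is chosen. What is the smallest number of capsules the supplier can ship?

The number of capsules must be a common multiple of 189, 513, and 135, so a multiple of their LCM.
189 = 3^3 × 7
513 = 3^3 × 19
135 = 3^3 × 5
LCM(189, 513, 135) = 3^3 × 5 × 7 × 19 = 17955.
Smallest multiple of 17955 that is ≥ 41656: ⌈41656/17955⌉ × 17955 = 3 × 17955 = 53865.

53865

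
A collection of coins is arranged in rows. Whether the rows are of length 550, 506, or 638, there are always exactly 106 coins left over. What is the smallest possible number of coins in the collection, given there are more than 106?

366956

N − 106 must be a common multiple of 550, 506, and 638.
550 = 2 × 5^2 × 11
506 = 2 × 11 × 23
638 = 2 × 11 × 29
LCM(550, 506, 638) = 2 × 5^2 × 11 × 23 × 29 = 366850.
Smallest N > 106 is LCM + 106 = 366850 + 106 = 366956.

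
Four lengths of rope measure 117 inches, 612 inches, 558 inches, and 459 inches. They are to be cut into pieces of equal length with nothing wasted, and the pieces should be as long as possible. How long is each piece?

Each piece length must divide every original length, so the longest possible is gcd(117, 612, 558, 459).
117 = 3^2 × 13
612 = 2^2 × 3^2 × 17
558 = 2 × 3^2 × 31
459 = 3^3 × 17
gcd(117, 612, 558, 459) = 3^2 = 9.

9 inches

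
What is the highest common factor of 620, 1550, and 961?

620 = 2^2 × 5 × 31
1550 = 2 × 5^2 × 31
961 = 31^2
gcd(620, 1550, 961) = 31.

31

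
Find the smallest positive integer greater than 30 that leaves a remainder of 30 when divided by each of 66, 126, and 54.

N − 30 must be a common multiple of 66, 126, and 54.
66 = 2 × 3 × 11
126 = 2 × 3^2 × 7
54 = 2 × 3^3
LCM(66, 126, 54) = 2 × 3^3 × 7 × 11 = 4158.
Smallest N > 30 is LCM + 30 = 4158 + 30 = 4188.

4188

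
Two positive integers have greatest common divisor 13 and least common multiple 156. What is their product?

2028

For any two positive integers, gcd × lcm = product = 13 × 156 = 2028.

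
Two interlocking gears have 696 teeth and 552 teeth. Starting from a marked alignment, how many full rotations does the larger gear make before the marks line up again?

They are all back at their starting positions together after one LCM of the periods.
696 = 2^3 × 3 × 29
552 = 2^3 × 3 × 23
LCM(696, 552) = 2^3 × 3 × 23 × 29 = 16008.
Rotations for period 696: 16008 / 696 = 23.

23 rotations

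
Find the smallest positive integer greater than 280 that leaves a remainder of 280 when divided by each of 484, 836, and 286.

119828

N − 280 must be a common multiple of 484, 836, and 286.
484 = 2^2 × 11^2
836 = 2^2 × 11 × 19
286 = 2 × 11 × 13
LCM(484, 836, 286) = 2^2 × 11^2 × 13 × 19 = 119548.
Smallest N > 280 is LCM + 280 = 119548 + 280 = 119828.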